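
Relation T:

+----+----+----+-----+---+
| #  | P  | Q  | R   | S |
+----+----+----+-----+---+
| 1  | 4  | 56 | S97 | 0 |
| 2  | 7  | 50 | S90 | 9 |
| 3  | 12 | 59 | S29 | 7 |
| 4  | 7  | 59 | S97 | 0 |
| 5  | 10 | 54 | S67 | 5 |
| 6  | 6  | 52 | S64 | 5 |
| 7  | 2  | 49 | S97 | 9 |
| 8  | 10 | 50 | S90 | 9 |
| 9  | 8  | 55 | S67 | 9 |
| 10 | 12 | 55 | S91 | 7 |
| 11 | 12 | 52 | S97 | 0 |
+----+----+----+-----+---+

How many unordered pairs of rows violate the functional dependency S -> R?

S=0: all 3 rows agree on R — 0 pairs.
S=9: violating pairs (2,7), (2,9), (7,8), (7,9), (8,9) — 5 pairs.
S=7: violating pairs (3,10) — 1 pair.
S=5: violating pairs (5,6) — 1 pair.

7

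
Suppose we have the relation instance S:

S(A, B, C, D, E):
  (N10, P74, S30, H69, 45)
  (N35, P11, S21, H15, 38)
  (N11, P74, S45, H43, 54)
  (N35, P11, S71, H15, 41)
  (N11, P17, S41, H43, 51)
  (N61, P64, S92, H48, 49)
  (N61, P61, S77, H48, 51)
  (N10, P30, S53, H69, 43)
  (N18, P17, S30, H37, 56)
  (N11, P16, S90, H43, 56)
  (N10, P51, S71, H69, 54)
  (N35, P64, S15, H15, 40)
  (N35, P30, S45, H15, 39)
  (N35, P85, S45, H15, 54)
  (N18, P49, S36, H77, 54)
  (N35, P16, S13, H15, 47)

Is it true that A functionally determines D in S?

A=N10: 3 rows → D = H69, H69, H69 ✓
A=N35: 6 rows → D = H15, H15, H15, H15, H15, H15 ✓
A=N11: 3 rows → D = H43, H43, H43 ✓
A=N61: 2 rows → D = H48, H48 ✓
A=N18: 2 rows → D takes values {H37, H77} — violation
Two rows agree on A but differ on D, so A → D does not hold.

No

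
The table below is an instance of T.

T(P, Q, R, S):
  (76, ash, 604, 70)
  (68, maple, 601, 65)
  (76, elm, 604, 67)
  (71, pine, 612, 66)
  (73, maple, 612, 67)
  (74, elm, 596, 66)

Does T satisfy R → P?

R=604: 2 rows → P = 76, 76 ✓
R=601: 1 row → P = 68 ✓
R=612: 2 rows → P takes values {71, 73} — violation
R=596: 1 row → P = 74 ✓
Two rows agree on R but differ on P, so R → P does not hold.

No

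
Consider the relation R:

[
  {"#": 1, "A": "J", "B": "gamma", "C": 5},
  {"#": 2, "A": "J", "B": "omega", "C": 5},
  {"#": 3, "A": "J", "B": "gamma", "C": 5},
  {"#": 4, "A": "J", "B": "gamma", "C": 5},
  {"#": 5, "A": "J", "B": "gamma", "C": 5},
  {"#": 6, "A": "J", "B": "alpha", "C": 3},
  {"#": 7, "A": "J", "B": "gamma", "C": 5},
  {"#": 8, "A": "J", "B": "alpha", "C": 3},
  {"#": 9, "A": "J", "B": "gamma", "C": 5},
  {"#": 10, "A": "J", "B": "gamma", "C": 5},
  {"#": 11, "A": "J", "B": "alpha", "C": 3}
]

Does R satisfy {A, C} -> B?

(A=J, C=5): rows 1, 2, 3, 4, 5, 7, 9, 10 → B takes values {gamma, omega} — violation
(A=J, C=3): rows 6, 8, 11 → B = alpha, alpha, alpha ✓
Two rows agree on {A, C} but differ on B, so {A, C} -> B does not hold.

No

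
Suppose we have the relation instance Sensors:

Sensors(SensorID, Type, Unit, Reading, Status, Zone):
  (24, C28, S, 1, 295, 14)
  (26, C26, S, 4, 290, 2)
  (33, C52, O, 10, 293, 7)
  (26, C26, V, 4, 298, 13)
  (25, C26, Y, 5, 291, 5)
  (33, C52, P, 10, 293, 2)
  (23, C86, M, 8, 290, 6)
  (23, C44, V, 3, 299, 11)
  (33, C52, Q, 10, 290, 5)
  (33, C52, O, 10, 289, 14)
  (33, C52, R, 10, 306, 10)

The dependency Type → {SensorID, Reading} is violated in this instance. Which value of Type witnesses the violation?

C26

Type=C28: 1 row → {SensorID,Reading} = (24, 1) ✓
Type=C26: 3 rows → {SensorID,Reading} takes values {(26, 4), (25, 5)} — violation
Type=C52: 5 rows → {SensorID,Reading} = (33, 10), (33, 10), (33, 10), (33, 10), (33, 10) ✓
Type=C86: 1 row → {SensorID,Reading} = (23, 8) ✓
Type=C44: 1 row → {SensorID,Reading} = (23, 3) ✓
The only Type value with inconsistent RHS is Type=C26.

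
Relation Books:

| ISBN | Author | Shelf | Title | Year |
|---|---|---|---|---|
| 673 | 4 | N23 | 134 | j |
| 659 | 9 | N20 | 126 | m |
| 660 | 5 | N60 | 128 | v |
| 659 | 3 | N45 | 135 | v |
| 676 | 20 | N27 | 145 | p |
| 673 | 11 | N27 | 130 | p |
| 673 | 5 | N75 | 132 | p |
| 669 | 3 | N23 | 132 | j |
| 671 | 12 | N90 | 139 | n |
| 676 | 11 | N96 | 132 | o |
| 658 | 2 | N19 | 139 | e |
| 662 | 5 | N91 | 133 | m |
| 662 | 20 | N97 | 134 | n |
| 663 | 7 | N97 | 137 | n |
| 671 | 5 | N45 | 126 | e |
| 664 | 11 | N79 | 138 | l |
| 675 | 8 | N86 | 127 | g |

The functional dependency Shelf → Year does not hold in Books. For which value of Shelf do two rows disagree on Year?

N45

Shelf=N23: 2 rows → Year = j, j ✓
Shelf=N20: 1 row → Year = m ✓
Shelf=N60: 1 row → Year = v ✓
Shelf=N45: 2 rows → Year takes values {v, e} — violation
Shelf=N27: 2 rows → Year = p, p ✓
Shelf=N75: 1 row → Year = p ✓
Shelf=N90: 1 row → Year = n ✓
Shelf=N96: 1 row → Year = o ✓
Shelf=N19: 1 row → Year = e ✓
Shelf=N91: 1 row → Year = m ✓
Shelf=N97: 2 rows → Year = n, n ✓
Shelf=N79: 1 row → Year = l ✓
Shelf=N86: 1 row → Year = g ✓
The only Shelf value with inconsistent Year is Shelf=N45.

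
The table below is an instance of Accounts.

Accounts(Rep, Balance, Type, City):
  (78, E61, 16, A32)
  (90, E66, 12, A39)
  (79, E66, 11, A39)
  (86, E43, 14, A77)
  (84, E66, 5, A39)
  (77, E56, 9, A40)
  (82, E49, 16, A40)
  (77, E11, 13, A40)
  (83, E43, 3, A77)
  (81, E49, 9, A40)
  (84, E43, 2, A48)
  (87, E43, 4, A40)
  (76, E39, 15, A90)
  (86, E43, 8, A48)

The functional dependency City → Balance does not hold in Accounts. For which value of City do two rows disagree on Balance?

A40

City=A32: 1 row → Balance = E61 ✓
City=A39: 3 rows → Balance = E66, E66, E66 ✓
City=A77: 2 rows → Balance = E43, E43 ✓
City=A40: 5 rows → Balance takes values {E56, E49, E11, E43} — violation
City=A48: 2 rows → Balance = E43, E43 ✓
City=A90: 1 row → Balance = E39 ✓
The only City value with inconsistent Balance is City=A40.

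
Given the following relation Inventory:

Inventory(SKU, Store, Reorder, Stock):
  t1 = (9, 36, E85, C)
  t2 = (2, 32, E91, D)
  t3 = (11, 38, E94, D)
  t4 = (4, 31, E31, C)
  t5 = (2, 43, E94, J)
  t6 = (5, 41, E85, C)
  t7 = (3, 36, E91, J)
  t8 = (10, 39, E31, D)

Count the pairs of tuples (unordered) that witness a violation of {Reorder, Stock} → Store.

(Reorder=E85, Stock=C): violating pairs (1,6) — 1 pair.

1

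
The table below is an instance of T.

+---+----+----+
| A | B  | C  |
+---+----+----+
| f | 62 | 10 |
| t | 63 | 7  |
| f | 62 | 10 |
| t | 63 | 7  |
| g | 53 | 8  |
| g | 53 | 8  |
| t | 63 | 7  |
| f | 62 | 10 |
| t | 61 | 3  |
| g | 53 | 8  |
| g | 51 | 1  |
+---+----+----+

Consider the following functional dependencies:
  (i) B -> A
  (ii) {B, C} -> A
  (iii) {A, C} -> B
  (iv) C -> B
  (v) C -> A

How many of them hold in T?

5

(i) B -> A: every LHS value maps to a single RHS value — holds.
(ii) {B, C} -> A: every LHS value maps to a single RHS value — holds.
(iii) {A, C} -> B: every LHS value maps to a single RHS value — holds.
(iv) C -> B: every LHS value maps to a single RHS value — holds.
(v) C -> A: every LHS value maps to a single RHS value — holds.
5 of the 5 dependencies hold.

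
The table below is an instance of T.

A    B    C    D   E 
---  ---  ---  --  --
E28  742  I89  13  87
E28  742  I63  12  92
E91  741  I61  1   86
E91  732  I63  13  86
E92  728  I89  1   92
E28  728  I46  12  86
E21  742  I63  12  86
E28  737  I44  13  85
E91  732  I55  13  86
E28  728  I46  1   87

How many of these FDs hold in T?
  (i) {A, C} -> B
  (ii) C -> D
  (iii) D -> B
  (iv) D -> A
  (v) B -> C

1

(i) {A, C} -> B: every LHS value maps to a single RHS value — holds.
(ii) C -> D: C=I89: 2 rows → D takes values {13, 1} — violation; C=I63: 3 rows → D takes values {12, 13} — violation; C=I46: 2 rows → D takes values {12, 1} — violation — fails.
(iii) D -> B: D=13: 4 rows → B takes values {742, 732, 737} — violation; D=12: 3 rows → B takes values {742, 728} — violation; D=1: 3 rows → B takes values {741, 728} — violation — fails.
(iv) D -> A: D=13: 4 rows → A takes values {E28, E91} — violation; D=12: 3 rows → A takes values {E28, E21} — violation; D=1: 3 rows → A takes values {E91, E92, E28} — violation — fails.
(v) B -> C: B=742: 3 rows → C takes values {I89, I63} — violation; B=732: 2 rows → C takes values {I63, I55} — violation; B=728: 3 rows → C takes values {I89, I46} — violation — fails.
1 of the 5 dependencies holds.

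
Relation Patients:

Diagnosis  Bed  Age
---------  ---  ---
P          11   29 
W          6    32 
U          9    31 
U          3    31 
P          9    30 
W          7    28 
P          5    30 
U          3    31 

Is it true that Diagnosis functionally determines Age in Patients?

Diagnosis=P: 3 rows → Age takes values {29, 30} — violation
Diagnosis=W: 2 rows → Age takes values {32, 28} — violation
Diagnosis=U: 3 rows → Age = 31, 31, 31 ✓
Two rows agree on Diagnosis but differ on Age, so Diagnosis -> Age does not hold.

No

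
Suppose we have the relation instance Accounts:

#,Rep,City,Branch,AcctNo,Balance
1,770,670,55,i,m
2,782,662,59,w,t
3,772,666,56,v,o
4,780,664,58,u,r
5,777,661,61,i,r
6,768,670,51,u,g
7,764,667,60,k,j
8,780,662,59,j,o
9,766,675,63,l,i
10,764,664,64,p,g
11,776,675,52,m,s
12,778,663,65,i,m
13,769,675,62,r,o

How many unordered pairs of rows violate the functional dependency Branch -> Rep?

Branch=59: violating pairs (2,8) — 1 pair.

1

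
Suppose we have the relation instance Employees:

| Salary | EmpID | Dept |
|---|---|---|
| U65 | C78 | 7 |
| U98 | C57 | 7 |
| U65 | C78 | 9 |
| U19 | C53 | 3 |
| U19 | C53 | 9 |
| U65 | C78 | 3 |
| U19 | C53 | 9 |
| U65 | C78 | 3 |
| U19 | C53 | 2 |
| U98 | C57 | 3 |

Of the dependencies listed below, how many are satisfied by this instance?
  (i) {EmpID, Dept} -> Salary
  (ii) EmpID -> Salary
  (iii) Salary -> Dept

2

(i) {EmpID, Dept} -> Salary: every LHS value maps to a single RHS value — holds.
(ii) EmpID -> Salary: every LHS value maps to a single RHS value — holds.
(iii) Salary -> Dept: Salary=U65: 4 rows → Dept takes values {7, 9, 3} — violation; Salary=U98: 2 rows → Dept takes values {7, 3} — violation; Salary=U19: 4 rows → Dept takes values {3, 9, 2} — violation — fails.
2 of the 3 dependencies hold.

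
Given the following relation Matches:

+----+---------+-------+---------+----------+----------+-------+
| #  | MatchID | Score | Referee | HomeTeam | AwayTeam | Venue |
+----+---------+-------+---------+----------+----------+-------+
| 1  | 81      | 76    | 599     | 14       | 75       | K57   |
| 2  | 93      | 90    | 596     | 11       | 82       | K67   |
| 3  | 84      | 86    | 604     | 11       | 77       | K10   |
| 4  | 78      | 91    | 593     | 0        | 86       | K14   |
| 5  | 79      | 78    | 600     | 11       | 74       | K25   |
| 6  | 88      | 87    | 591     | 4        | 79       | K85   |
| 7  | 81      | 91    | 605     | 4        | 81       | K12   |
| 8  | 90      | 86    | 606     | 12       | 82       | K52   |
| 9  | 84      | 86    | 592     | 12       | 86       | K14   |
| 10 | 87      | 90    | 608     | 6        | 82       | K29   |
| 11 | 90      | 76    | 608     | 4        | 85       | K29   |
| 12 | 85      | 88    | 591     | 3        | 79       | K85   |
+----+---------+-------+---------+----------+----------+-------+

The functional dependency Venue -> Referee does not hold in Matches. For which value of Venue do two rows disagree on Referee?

Venue=K57: row 1 → Referee = 599 ✓
Venue=K67: row 2 → Referee = 596 ✓
Venue=K10: row 3 → Referee = 604 ✓
Venue=K14: rows 4, 9 → Referee takes values {593, 592} — violation
Venue=K25: row 5 → Referee = 600 ✓
Venue=K85: rows 6, 12 → Referee = 591, 591 ✓
Venue=K12: row 7 → Referee = 605 ✓
Venue=K52: row 8 → Referee = 606 ✓
Venue=K29: rows 10, 11 → Referee = 608, 608 ✓
The only Venue value with inconsistent Referee is Venue=K14.

K14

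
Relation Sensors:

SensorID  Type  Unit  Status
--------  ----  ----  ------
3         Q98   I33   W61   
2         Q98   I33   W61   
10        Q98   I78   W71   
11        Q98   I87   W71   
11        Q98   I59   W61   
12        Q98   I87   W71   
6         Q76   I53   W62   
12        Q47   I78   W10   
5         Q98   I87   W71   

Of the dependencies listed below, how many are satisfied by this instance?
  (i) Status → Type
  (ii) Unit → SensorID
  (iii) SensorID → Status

(i) Status → Type: every LHS value maps to a single RHS value — holds.
(ii) Unit → SensorID: Unit=I33: 2 rows → SensorID takes values {3, 2} — violation; Unit=I78: 2 rows → SensorID takes values {10, 12} — violation; Unit=I87: 3 rows → SensorID takes values {11, 12, 5} — violation — fails.
(iii) SensorID → Status: SensorID=11: 2 rows → Status takes values {W71, W61} — violation; SensorID=12: 2 rows → Status takes values {W71, W10} — violation — fails.
1 of the 3 dependencies holds.

1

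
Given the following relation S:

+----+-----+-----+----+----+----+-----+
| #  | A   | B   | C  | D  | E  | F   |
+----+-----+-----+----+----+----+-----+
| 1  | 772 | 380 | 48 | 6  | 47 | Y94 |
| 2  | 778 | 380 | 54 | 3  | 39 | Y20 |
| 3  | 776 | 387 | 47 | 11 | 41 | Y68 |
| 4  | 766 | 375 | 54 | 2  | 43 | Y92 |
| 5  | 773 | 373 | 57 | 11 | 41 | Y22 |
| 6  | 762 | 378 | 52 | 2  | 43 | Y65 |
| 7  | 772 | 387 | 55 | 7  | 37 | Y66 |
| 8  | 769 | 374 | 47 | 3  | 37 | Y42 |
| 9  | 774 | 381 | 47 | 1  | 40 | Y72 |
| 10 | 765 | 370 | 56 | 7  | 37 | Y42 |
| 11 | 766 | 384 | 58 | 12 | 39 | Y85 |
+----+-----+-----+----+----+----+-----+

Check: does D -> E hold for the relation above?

D=6: row 1 → E = 47 ✓
D=3: rows 2, 8 → E takes values {39, 37} — violation
D=11: rows 3, 5 → E = 41, 41 ✓
D=2: rows 4, 6 → E = 43, 43 ✓
D=7: rows 7, 10 → E = 37, 37 ✓
D=1: row 9 → E = 40 ✓
D=12: row 11 → E = 39 ✓
Two rows agree on D but differ on E, so D -> E does not hold.

No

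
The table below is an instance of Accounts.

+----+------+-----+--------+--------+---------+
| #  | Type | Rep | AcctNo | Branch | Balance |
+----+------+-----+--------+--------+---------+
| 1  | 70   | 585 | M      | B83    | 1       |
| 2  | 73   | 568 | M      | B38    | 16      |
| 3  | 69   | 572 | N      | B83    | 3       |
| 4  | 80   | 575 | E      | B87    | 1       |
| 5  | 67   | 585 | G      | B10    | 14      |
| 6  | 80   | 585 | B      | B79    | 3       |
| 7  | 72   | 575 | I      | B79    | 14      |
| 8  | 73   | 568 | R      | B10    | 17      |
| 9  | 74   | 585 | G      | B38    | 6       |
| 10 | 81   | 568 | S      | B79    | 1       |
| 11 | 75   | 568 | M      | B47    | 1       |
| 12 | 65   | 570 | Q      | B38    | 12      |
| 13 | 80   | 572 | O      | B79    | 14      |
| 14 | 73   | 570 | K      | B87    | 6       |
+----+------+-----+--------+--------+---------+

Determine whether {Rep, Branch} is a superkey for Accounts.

Yes

All 14 rows have distinct {Rep, Branch} values, so {Rep, Branch} → (all attributes) holds and {Rep, Branch} is a superkey.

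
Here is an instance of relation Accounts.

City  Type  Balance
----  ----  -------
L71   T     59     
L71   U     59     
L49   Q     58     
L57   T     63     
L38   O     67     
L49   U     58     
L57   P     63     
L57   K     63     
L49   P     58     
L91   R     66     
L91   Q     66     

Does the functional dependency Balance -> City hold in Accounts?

Yes

Balance=59: 2 rows → City = L71, L71 ✓
Balance=58: 3 rows → City = L49, L49, L49 ✓
Balance=63: 3 rows → City = L57, L57, L57 ✓
Balance=67: 1 row → City = L38 ✓
Balance=66: 2 rows → City = L91, L91 ✓
Every Balance value is associated with a single City value, so Balance -> City holds.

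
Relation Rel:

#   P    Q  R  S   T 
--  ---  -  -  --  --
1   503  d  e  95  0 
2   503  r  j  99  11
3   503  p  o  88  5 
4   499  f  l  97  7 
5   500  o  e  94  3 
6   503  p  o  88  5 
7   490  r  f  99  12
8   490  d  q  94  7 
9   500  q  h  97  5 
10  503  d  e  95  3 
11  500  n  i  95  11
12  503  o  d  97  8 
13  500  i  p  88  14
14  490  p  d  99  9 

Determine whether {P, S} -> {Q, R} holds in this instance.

(P=503, S=95): rows 1, 10 → {Q,R} = (d, e), (d, e) ✓
(P=503, S=99): row 2 → {Q,R} = (r, j) ✓
(P=503, S=88): rows 3, 6 → {Q,R} = (p, o), (p, o) ✓
(P=499, S=97): row 4 → {Q,R} = (f, l) ✓
(P=500, S=94): row 5 → {Q,R} = (o, e) ✓
(P=490, S=99): rows 7, 14 → {Q,R} takes values {(r, f), (p, d)} — violation
(P=490, S=94): row 8 → {Q,R} = (d, q) ✓
(P=500, S=97): row 9 → {Q,R} = (q, h) ✓
(P=500, S=95): row 11 → {Q,R} = (n, i) ✓
(P=503, S=97): row 12 → {Q,R} = (o, d) ✓
(P=500, S=88): row 13 → {Q,R} = (i, p) ✓
Two rows agree on {P, S} but differ on {Q, R}, so {P, S} -> {Q, R} does not hold.

No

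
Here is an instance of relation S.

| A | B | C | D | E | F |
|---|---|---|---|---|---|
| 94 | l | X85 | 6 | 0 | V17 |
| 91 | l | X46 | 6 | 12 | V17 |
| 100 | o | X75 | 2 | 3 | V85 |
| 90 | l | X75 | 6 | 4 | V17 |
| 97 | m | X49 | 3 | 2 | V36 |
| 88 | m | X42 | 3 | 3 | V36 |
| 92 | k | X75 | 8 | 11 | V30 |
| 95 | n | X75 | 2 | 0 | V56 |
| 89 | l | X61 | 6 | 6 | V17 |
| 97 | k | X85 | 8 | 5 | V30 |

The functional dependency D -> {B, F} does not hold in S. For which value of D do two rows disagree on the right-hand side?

2

D=6: 4 rows → {B,F} = (l, V17), (l, V17), (l, V17), (l, V17) ✓
D=2: 2 rows → {B,F} takes values {(o, V85), (n, V56)} — violation
D=3: 2 rows → {B,F} = (m, V36), (m, V36) ✓
D=8: 2 rows → {B,F} = (k, V30), (k, V30) ✓
The only D value with inconsistent RHS is D=2.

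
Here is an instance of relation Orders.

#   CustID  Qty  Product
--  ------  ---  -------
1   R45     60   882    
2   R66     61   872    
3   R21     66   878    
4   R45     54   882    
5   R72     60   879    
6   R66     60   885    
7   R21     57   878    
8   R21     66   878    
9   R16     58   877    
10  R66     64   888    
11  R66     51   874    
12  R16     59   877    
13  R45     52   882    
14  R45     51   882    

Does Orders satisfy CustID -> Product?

CustID=R45: rows 1, 4, 13, 14 → Product = 882, 882, 882, 882 ✓
CustID=R66: rows 2, 6, 10, 11 → Product takes values {872, 885, 888, 874} — violation
CustID=R21: rows 3, 7, 8 → Product = 878, 878, 878 ✓
CustID=R72: row 5 → Product = 879 ✓
CustID=R16: rows 9, 12 → Product = 877, 877 ✓
Two rows agree on CustID but differ on Product, so CustID -> Product does not hold.

No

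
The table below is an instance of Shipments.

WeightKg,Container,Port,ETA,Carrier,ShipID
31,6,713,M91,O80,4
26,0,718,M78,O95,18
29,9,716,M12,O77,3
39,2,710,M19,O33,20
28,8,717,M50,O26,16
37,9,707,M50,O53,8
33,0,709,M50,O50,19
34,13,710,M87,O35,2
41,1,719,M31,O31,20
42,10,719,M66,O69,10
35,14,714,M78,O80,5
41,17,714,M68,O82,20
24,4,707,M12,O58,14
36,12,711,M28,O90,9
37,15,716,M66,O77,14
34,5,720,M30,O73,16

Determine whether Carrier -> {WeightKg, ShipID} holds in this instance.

No

Carrier=O80: 2 rows → {WeightKg,ShipID} takes values {(31, 4), (35, 5)} — violation
Carrier=O95: 1 row → {WeightKg,ShipID} = (26, 18) ✓
Carrier=O77: 2 rows → {WeightKg,ShipID} takes values {(29, 3), (37, 14)} — violation
Carrier=O33: 1 row → {WeightKg,ShipID} = (39, 20) ✓
Carrier=O26: 1 row → {WeightKg,ShipID} = (28, 16) ✓
Carrier=O53: 1 row → {WeightKg,ShipID} = (37, 8) ✓
Carrier=O50: 1 row → {WeightKg,ShipID} = (33, 19) ✓
Carrier=O35: 1 row → {WeightKg,ShipID} = (34, 2) ✓
Carrier=O31: 1 row → {WeightKg,ShipID} = (41, 20) ✓
Carrier=O69: 1 row → {WeightKg,ShipID} = (42, 10) ✓
Carrier=O82: 1 row → {WeightKg,ShipID} = (41, 20) ✓
Carrier=O58: 1 row → {WeightKg,ShipID} = (24, 14) ✓
Carrier=O90: 1 row → {WeightKg,ShipID} = (36, 9) ✓
Carrier=O73: 1 row → {WeightKg,ShipID} = (34, 16) ✓
Two rows agree on Carrier but differ on {WeightKg, ShipID}, so Carrier -> {WeightKg, ShipID} does not hold.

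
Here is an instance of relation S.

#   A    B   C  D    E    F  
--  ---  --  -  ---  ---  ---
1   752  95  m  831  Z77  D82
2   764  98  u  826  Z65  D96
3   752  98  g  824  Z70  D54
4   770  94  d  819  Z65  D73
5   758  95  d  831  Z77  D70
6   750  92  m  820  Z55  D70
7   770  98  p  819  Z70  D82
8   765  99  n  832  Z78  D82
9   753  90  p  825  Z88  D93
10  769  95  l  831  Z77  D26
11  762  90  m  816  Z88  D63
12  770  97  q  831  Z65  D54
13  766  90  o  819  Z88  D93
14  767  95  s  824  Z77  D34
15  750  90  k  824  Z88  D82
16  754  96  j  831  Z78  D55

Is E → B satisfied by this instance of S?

E=Z77: rows 1, 5, 10, 14 → B = 95, 95, 95, 95 ✓
E=Z65: rows 2, 4, 12 → B takes values {98, 94, 97} — violation
E=Z70: rows 3, 7 → B = 98, 98 ✓
E=Z55: row 6 → B = 92 ✓
E=Z78: rows 8, 16 → B takes values {99, 96} — violation
E=Z88: rows 9, 11, 13, 15 → B = 90, 90, 90, 90 ✓
Two rows agree on E but differ on B, so E → B does not hold.

No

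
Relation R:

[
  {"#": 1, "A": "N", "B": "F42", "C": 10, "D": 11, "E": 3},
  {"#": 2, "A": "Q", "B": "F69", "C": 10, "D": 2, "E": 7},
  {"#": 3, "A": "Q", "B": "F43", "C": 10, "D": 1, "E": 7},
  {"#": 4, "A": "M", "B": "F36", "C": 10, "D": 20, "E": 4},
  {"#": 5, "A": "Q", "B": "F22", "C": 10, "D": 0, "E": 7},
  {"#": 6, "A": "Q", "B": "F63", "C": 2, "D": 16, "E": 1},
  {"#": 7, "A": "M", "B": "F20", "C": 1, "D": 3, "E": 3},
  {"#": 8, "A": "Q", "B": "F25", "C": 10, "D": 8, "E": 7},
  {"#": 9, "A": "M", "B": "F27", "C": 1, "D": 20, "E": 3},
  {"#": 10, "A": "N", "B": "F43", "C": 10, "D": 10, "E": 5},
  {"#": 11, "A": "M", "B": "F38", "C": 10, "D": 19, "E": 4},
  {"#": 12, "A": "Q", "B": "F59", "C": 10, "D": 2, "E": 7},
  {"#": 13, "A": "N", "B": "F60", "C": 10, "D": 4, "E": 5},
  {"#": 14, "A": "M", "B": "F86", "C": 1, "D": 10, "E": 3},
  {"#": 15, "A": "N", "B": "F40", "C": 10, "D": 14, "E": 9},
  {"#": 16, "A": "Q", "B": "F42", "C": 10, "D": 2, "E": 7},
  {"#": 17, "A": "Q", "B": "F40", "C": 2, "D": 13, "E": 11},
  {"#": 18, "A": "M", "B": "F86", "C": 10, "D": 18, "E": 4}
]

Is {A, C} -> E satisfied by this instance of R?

No

(A=N, C=10): rows 1, 10, 13, 15 → E takes values {3, 5, 9} — violation
(A=Q, C=10): rows 2, 3, 5, 8, 12, 16 → E = 7, 7, 7, 7, 7, 7 ✓
(A=M, C=10): rows 4, 11, 18 → E = 4, 4, 4 ✓
(A=Q, C=2): rows 6, 17 → E takes values {1, 11} — violation
(A=M, C=1): rows 7, 9, 14 → E = 3, 3, 3 ✓
Two rows agree on {A, C} but differ on E, so {A, C} -> E does not hold.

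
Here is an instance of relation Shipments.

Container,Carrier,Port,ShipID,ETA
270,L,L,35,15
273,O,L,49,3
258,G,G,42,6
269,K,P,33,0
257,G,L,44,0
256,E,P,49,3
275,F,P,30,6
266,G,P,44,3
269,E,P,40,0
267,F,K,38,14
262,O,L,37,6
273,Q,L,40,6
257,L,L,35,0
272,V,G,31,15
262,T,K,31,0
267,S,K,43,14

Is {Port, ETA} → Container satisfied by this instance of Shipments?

No

(Port=L, ETA=15): 1 row → Container = 270 ✓
(Port=L, ETA=3): 1 row → Container = 273 ✓
(Port=G, ETA=6): 1 row → Container = 258 ✓
(Port=P, ETA=0): 2 rows → Container = 269, 269 ✓
(Port=L, ETA=0): 2 rows → Container = 257, 257 ✓
(Port=P, ETA=3): 2 rows → Container takes values {256, 266} — violation
(Port=P, ETA=6): 1 row → Container = 275 ✓
(Port=K, ETA=14): 2 rows → Container = 267, 267 ✓
(Port=L, ETA=6): 2 rows → Container takes values {262, 273} — violation
(Port=G, ETA=15): 1 row → Container = 272 ✓
(Port=K, ETA=0): 1 row → Container = 262 ✓
Two rows agree on {Port, ETA} but differ on Container, so {Port, ETA} → Container does not hold.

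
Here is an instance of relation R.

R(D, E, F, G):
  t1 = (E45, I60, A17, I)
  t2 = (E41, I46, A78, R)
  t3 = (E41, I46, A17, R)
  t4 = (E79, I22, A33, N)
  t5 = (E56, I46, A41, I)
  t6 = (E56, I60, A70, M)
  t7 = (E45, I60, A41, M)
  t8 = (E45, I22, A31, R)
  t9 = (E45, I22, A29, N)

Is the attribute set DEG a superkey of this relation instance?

No

Rows 2 and 3 have the same DEG value (D=E41, E=I46, G=R) but are distinct tuples, so DEG does not determine every attribute — not a superkey.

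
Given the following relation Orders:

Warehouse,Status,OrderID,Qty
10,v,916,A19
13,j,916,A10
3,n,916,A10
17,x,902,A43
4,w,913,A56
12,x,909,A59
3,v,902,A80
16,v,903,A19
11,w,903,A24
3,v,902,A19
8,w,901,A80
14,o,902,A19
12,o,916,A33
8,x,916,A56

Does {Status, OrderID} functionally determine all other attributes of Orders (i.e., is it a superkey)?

Two distinct rows share (Status=v, OrderID=902), so {Status, OrderID} does not determine every attribute — not a superkey.

No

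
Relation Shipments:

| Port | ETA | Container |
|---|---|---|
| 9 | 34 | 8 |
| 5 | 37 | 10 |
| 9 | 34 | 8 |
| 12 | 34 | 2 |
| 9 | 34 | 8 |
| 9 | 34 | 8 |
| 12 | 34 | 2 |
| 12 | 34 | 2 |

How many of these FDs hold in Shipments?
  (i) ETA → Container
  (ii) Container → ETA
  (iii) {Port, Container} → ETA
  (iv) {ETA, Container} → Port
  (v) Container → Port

(i) ETA → Container: ETA=34: 7 rows → Container takes values {8, 2} — violation — fails.
(ii) Container → ETA: every LHS value maps to a single RHS value — holds.
(iii) {Port, Container} → ETA: every LHS value maps to a single RHS value — holds.
(iv) {ETA, Container} → Port: every LHS value maps to a single RHS value — holds.
(v) Container → Port: every LHS value maps to a single RHS value — holds.
4 of the 5 dependencies hold.

4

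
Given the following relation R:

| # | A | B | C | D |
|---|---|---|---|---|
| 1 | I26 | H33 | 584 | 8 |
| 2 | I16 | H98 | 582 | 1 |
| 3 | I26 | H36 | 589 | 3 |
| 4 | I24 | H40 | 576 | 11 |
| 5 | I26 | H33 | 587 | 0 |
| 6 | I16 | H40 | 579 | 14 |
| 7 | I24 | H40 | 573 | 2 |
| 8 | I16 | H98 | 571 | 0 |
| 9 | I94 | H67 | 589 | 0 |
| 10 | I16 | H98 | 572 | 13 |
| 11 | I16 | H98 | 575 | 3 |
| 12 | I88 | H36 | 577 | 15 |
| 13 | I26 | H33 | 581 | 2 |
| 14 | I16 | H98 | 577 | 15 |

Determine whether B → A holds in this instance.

No

B=H33: rows 1, 5, 13 → A = I26, I26, I26 ✓
B=H98: rows 2, 8, 10, 11, 14 → A = I16, I16, I16, I16, I16 ✓
B=H36: rows 3, 12 → A takes values {I26, I88} — violation
B=H40: rows 4, 6, 7 → A takes values {I24, I16} — violation
B=H67: row 9 → A = I94 ✓
Two rows agree on B but differ on A, so B → A does not hold.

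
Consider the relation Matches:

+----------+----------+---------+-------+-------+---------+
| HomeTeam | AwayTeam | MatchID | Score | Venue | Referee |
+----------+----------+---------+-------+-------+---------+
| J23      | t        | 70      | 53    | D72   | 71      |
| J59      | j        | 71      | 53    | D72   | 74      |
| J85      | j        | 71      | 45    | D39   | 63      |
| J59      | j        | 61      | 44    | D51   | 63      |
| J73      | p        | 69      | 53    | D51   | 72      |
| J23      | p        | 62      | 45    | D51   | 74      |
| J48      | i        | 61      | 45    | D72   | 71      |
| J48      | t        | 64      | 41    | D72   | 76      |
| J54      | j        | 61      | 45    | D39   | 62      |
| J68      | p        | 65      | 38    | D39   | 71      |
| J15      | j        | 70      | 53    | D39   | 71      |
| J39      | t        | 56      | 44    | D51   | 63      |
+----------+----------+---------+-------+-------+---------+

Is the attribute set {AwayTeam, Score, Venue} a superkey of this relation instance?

No

Two distinct rows share (AwayTeam=j, Score=45, Venue=D39), so {AwayTeam, Score, Venue} does not determine every attribute — not a superkey.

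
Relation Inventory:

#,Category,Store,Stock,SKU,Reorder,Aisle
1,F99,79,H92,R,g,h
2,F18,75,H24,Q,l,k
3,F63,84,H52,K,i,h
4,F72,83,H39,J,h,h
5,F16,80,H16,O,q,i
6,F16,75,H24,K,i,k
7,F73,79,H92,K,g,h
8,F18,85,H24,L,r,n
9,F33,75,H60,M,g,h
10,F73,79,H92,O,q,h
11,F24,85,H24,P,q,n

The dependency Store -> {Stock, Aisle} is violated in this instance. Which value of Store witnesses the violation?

75

Store=79: rows 1, 7, 10 → {Stock,Aisle} = (H92, h), (H92, h), (H92, h) ✓
Store=75: rows 2, 6, 9 → {Stock,Aisle} takes values {(H24, k), (H60, h)} — violation
Store=84: row 3 → {Stock,Aisle} = (H52, h) ✓
Store=83: row 4 → {Stock,Aisle} = (H39, h) ✓
Store=80: row 5 → {Stock,Aisle} = (H16, i) ✓
Store=85: rows 8, 11 → {Stock,Aisle} = (H24, n), (H24, n) ✓
The only Store value with inconsistent RHS is Store=75.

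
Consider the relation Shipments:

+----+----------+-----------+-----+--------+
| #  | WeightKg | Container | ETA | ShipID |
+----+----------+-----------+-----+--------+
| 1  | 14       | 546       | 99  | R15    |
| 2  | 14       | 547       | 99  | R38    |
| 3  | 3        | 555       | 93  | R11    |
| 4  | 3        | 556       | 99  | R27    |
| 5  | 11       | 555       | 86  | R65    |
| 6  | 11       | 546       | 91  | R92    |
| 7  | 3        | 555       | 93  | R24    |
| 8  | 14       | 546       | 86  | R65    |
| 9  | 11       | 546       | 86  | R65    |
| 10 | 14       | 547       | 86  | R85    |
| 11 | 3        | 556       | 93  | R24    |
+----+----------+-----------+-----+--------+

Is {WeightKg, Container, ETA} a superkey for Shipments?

No

Rows 3 and 7 have the same {WeightKg, Container, ETA} value (WeightKg=3, Container=555, ETA=93) but are distinct tuples, so {WeightKg, Container, ETA} does not determine every attribute — not a superkey.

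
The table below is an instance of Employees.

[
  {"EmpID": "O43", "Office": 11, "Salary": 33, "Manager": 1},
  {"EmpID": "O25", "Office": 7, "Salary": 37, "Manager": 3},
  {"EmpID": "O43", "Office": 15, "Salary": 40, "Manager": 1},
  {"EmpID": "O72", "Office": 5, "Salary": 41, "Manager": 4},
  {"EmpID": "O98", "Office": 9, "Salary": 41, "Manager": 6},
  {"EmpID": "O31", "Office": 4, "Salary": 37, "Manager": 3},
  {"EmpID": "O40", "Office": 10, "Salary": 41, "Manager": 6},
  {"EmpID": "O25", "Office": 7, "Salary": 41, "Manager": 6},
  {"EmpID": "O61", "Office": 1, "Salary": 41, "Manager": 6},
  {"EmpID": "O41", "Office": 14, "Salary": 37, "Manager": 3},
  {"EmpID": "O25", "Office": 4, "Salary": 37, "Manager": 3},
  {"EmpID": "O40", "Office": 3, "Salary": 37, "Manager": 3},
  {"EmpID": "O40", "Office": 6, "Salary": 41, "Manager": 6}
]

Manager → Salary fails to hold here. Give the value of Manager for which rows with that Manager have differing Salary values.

Manager=1: 2 rows → Salary takes values {33, 40} — violation
Manager=3: 5 rows → Salary = 37, 37, 37, 37, 37 ✓
Manager=4: 1 row → Salary = 41 ✓
Manager=6: 5 rows → Salary = 41, 41, 41, 41, 41 ✓
The only Manager value with inconsistent Salary is Manager=1.

1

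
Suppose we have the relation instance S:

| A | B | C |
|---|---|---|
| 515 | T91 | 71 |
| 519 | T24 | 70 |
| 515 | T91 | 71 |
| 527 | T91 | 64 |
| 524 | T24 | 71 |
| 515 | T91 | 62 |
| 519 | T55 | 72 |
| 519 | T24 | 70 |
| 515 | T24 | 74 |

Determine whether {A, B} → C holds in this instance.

(A=515, B=T91): 3 rows → C takes values {71, 62} — violation
(A=519, B=T24): 2 rows → C = 70, 70 ✓
(A=527, B=T91): 1 row → C = 64 ✓
(A=524, B=T24): 1 row → C = 71 ✓
(A=519, B=T55): 1 row → C = 72 ✓
(A=515, B=T24): 1 row → C = 74 ✓
Two rows agree on {A, B} but differ on C, so {A, B} → C does not hold.

No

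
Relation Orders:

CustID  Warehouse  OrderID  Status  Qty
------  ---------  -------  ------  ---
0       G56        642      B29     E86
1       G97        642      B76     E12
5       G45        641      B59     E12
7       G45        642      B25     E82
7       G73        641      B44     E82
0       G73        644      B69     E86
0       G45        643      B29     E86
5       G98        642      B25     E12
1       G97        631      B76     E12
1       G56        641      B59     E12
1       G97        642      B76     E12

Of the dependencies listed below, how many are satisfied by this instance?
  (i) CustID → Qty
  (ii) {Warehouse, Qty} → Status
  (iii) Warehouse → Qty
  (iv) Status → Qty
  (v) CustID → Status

2

(i) CustID → Qty: every LHS value maps to a single RHS value — holds.
(ii) {Warehouse, Qty} → Status: every LHS value maps to a single RHS value — holds.
(iii) Warehouse → Qty: Warehouse=G56: 2 rows → Qty takes values {E86, E12} — violation; Warehouse=G45: 3 rows → Qty takes values {E12, E82, E86} — violation; Warehouse=G73: 2 rows → Qty takes values {E82, E86} — violation — fails.
(iv) Status → Qty: Status=B25: 2 rows → Qty takes values {E82, E12} — violation — fails.
(v) CustID → Status: CustID=0: 3 rows → Status takes values {B29, B69} — violation; CustID=1: 4 rows → Status takes values {B76, B59} — violation; CustID=5: 2 rows → Status takes values {B59, B25} — violation; CustID=7: 2 rows → Status takes values {B25, B44} — violation — fails.
2 of the 5 dependencies hold.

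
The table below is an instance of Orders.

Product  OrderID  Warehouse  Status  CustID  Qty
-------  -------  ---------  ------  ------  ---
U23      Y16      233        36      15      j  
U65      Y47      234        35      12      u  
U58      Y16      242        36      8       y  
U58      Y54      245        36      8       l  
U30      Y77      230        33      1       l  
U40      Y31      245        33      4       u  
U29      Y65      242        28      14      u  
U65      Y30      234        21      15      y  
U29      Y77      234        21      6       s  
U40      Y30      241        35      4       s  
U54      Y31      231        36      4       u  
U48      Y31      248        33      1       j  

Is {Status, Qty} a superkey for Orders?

Yes

All 12 rows have distinct {Status, Qty} values, so {Status, Qty} → (all attributes) holds and {Status, Qty} is a superkey.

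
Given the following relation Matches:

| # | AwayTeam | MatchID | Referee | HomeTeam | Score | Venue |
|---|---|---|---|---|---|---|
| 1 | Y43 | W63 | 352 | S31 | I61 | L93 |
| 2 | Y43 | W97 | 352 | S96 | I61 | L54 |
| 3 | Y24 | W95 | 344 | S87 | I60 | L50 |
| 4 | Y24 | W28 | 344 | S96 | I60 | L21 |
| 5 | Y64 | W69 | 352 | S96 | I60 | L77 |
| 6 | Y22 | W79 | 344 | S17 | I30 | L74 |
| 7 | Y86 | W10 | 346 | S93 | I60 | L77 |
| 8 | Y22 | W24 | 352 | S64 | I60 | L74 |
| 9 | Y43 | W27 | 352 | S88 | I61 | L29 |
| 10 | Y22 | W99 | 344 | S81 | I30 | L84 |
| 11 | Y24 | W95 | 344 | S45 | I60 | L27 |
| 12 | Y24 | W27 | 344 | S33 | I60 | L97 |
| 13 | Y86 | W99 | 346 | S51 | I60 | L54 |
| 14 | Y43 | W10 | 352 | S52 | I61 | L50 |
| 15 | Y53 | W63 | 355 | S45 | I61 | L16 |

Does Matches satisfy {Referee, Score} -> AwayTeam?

(Referee=352, Score=I61): rows 1, 2, 9, 14 → AwayTeam = Y43, Y43, Y43, Y43 ✓
(Referee=344, Score=I60): rows 3, 4, 11, 12 → AwayTeam = Y24, Y24, Y24, Y24 ✓
(Referee=352, Score=I60): rows 5, 8 → AwayTeam takes values {Y64, Y22} — violation
(Referee=344, Score=I30): rows 6, 10 → AwayTeam = Y22, Y22 ✓
(Referee=346, Score=I60): rows 7, 13 → AwayTeam = Y86, Y86 ✓
(Referee=355, Score=I61): row 15 → AwayTeam = Y53 ✓
Two rows agree on {Referee, Score} but differ on AwayTeam, so {Referee, Score} -> AwayTeam does not hold.

No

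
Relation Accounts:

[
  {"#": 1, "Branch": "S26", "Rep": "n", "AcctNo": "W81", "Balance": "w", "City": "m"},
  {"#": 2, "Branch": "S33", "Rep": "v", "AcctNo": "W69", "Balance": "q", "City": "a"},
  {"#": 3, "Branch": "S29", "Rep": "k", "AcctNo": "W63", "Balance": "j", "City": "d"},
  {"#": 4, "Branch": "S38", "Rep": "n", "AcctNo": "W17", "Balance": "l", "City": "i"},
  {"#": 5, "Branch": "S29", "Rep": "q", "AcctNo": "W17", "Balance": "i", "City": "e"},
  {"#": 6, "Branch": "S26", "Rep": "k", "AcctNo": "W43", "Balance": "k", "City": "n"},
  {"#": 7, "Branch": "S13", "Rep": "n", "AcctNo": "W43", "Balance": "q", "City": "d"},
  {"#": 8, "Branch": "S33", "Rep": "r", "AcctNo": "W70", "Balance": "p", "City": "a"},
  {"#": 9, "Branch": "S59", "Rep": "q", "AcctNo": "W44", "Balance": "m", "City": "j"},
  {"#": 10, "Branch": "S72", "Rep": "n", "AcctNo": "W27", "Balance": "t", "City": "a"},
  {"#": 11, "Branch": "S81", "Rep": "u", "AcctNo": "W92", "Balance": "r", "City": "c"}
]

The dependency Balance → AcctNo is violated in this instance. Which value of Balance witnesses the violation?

Balance=w: row 1 → AcctNo = W81 ✓
Balance=q: rows 2, 7 → AcctNo takes values {W69, W43} — violation
Balance=j: row 3 → AcctNo = W63 ✓
Balance=l: row 4 → AcctNo = W17 ✓
Balance=i: row 5 → AcctNo = W17 ✓
Balance=k: row 6 → AcctNo = W43 ✓
Balance=p: row 8 → AcctNo = W70 ✓
Balance=m: row 9 → AcctNo = W44 ✓
Balance=t: row 10 → AcctNo = W27 ✓
Balance=r: row 11 → AcctNo = W92 ✓
The only Balance value with inconsistent AcctNo is Balance=q.

q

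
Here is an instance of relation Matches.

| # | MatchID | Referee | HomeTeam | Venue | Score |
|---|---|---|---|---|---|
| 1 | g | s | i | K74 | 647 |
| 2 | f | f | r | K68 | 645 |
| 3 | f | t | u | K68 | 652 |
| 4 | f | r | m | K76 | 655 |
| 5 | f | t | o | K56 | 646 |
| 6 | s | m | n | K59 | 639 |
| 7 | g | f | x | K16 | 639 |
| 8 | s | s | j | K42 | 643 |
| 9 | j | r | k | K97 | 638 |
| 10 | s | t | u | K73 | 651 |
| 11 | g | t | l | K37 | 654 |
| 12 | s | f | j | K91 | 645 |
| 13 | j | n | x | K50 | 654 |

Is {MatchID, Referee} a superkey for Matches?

Rows 3 and 5 have the same {MatchID, Referee} value (MatchID=f, Referee=t) but are distinct tuples, so {MatchID, Referee} does not determine every attribute — not a superkey.

No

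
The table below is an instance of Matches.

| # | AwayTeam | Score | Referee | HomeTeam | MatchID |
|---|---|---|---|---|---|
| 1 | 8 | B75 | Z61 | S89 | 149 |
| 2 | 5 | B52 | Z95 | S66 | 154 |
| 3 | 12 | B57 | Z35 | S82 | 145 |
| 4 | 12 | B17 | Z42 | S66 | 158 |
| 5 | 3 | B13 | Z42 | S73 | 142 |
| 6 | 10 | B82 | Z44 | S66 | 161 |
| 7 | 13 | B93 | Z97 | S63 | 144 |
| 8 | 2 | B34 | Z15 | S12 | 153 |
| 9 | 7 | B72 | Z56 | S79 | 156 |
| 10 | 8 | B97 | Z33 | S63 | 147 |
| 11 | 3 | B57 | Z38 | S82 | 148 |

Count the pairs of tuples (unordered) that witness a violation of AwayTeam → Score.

AwayTeam=8: violating pairs (1,10) — 1 pair.
AwayTeam=12: violating pairs (3,4) — 1 pair.
AwayTeam=3: violating pairs (5,11) — 1 pair.

3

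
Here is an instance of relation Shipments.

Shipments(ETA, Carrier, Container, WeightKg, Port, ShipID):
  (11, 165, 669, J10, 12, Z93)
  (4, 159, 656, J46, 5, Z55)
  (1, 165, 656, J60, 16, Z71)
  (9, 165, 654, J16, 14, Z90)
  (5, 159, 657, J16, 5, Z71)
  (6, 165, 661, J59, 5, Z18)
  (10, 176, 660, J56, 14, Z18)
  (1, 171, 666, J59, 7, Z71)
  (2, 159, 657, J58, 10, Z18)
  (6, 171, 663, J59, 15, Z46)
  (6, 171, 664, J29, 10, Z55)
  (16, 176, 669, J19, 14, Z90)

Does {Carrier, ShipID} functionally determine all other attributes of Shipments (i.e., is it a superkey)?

All 12 rows have distinct {Carrier, ShipID} values, so {Carrier, ShipID} → (all attributes) holds and {Carrier, ShipID} is a superkey.

Yes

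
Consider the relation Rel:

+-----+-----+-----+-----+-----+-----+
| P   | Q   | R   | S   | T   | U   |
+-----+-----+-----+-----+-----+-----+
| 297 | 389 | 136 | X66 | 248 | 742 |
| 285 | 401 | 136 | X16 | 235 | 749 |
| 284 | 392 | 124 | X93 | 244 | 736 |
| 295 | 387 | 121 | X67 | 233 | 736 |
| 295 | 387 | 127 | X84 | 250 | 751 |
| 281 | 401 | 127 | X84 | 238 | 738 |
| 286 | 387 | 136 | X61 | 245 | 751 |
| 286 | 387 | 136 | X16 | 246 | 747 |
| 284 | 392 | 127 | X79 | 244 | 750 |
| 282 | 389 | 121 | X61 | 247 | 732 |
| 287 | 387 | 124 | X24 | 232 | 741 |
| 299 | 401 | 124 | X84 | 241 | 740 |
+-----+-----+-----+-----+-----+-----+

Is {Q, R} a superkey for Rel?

No

Two distinct rows share (Q=387, R=136), so {Q, R} does not determine every attribute — not a superkey.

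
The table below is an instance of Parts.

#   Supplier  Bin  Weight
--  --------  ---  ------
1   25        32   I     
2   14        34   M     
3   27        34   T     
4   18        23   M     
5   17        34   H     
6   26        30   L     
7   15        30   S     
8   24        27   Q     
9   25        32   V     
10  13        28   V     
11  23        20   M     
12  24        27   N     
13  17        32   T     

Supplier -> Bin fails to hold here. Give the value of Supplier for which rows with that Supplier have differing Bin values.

17

Supplier=25: rows 1, 9 → Bin = 32, 32 ✓
Supplier=14: row 2 → Bin = 34 ✓
Supplier=27: row 3 → Bin = 34 ✓
Supplier=18: row 4 → Bin = 23 ✓
Supplier=17: rows 5, 13 → Bin takes values {34, 32} — violation
Supplier=26: row 6 → Bin = 30 ✓
Supplier=15: row 7 → Bin = 30 ✓
Supplier=24: rows 8, 12 → Bin = 27, 27 ✓
Supplier=13: row 10 → Bin = 28 ✓
Supplier=23: row 11 → Bin = 20 ✓
The only Supplier value with inconsistent Bin is Supplier=17.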